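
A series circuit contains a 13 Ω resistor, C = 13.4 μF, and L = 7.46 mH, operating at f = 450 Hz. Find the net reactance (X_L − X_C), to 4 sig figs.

ω = 2πf = 2827 rad/s
X_L = ωL = 21.09 Ω
X_C = 1/(ωC) = 26.39 Ω
X = 21.09 − 26.39 = -5.301 Ω

-5.301 Ω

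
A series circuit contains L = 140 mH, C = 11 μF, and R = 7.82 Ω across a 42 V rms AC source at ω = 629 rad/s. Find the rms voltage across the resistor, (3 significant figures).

X_L = ωL = 88.1 Ω
X_C = 1/(ωC) = 145 Ω
Net reactance X = X_L − X_C = -56.5 Ω
Z = 7.82 − j56.5 Ω
|Z| = √(7.82² + 56.5²) = 57.0 Ω
I = V/|Z| = 737 mA
V_R = I·|Z_R| = 0.737 × 7.82 = 5.76 V

5.76 V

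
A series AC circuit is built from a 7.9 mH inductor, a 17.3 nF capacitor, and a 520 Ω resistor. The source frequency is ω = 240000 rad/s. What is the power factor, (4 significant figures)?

X_L = ωL = 1896 Ω
X_C = 1/(ωC) = 240.8 Ω
Net reactance X = X_L − X_C = 1655 Ω
Z = 520.0 + j1655 Ω
|Z| = √(520.0² + 1655²) = 1735 Ω
∠Z = arctan(1655/520.0) = 72.56°
cos φ = cos(72.56°) = 0.2997

0.2997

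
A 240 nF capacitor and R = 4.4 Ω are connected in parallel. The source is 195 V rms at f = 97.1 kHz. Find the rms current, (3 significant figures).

52.7 A

ω = 2πf = 610100 rad/s
X_C = 1/(ωC) = 6.83 Ω
Parallel: admittances add. Y = 1/R + jωC
Y = (0.227 + j0.146) S
|Y| = 0.270 S → |Z| = 1/|Y| = 3.70 Ω, ∠Z = −∠Y = -32.8°
I = V/|Z| = 195/3.70 = 52.7 A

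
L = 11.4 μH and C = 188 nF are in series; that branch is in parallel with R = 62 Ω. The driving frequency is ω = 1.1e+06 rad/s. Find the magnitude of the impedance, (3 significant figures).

X_L = ωL = 12.5 Ω
X_C = 1/(ωC) = 4.84 Ω
Branch 1: Z₁ = R = 62.0 Ω
Branch 2 (series LC): Z₂ = j(X_L − X_C) = j7.70 Ω
Parallel: Z = Z₁Z₂/(Z₁+Z₂), |Z| = 7.65 Ω, ∠Z = 82.9°

7.65 Ω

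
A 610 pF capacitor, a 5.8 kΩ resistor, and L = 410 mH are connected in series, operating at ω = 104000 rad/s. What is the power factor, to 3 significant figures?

0.211

X_L = ωL = 42600 Ω
X_C = 1/(ωC) = 15800 Ω
Net reactance X = X_L − X_C = 26900 Ω
Z = 5800 + j26900 Ω
|Z| = √(5800² + 26900²) = 27500 Ω
∠Z = arctan(26900/5800) = 77.8°
cos φ = cos(77.8°) = 0.211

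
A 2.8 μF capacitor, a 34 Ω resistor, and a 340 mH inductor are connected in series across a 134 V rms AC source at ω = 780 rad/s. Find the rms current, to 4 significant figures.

684.9 mA

X_L = ωL = 265.2 Ω
X_C = 1/(ωC) = 457.9 Ω
Net reactance X = X_L − X_C = -192.7 Ω
Z = 34.00 − j192.7 Ω
|Z| = √(34.00² + 192.7²) = 195.7 Ω
I = V/|Z| = 134/195.7 = 684.9 mA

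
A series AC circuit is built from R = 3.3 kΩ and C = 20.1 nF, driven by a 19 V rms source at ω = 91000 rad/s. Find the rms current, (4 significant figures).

X_C = 1/(ωC) = 546.7 Ω
Z = 3300 − j546.7 Ω
|Z| = √(3300² + 546.7²) = 3345 Ω
I = V/|Z| = 19/3345 = 5.680 mA

5.680 mA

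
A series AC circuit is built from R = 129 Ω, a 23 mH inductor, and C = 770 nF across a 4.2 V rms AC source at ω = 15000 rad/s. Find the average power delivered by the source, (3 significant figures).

X_L = ωL = 345 Ω
X_C = 1/(ωC) = 86.6 Ω
Net reactance X = X_L − X_C = 258 Ω
Z = 129 + j258 Ω
|Z| = √(129² + 258²) = 289 Ω
∠Z = arctan(258/129) = 63.5°
I = V/|Z| = 14.5 mA
P = VI cos φ = 4.2 × 0.0145 × cos(63.5°) = 27.3 mW

27.3 mW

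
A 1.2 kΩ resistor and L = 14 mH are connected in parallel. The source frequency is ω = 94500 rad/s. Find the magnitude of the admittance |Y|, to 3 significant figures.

1.13 mS

X_L = ωL = 1320 Ω
Parallel: admittances add. Y = 1/R + 1/(jωL)
Y = (0.000833 − j0.000756) S
|Y| = 0.00113 S → |Z| = 1/|Y| = 889 Ω, ∠Z = −∠Y = 42.2°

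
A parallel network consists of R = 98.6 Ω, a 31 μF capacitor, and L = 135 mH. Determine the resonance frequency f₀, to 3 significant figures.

77.8 Hz

ω₀ = 1/√(LC) = 1/√(0.135 × 3.1e-05) = 488.8 rad/s
f₀ = ω₀/(2π) = 77.8 Hz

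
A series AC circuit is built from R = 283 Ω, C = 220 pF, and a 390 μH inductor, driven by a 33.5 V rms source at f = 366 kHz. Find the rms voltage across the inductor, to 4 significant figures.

ω = 2πf = 2.3e+06 rad/s
X_L = ωL = 896.9 Ω
X_C = 1/(ωC) = 1977 Ω
Net reactance X = X_L − X_C = -1080 Ω
Z = 283.0 − j1080 Ω
|Z| = √(283.0² + 1080²) = 1116 Ω
I = V/|Z| = 30.01 mA
V_L = I·|Z_L| = 0.03001 × 896.9 = 26.92 V

26.92 V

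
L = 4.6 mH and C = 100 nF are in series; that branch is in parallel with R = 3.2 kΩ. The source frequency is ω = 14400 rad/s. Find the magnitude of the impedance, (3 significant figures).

X_L = ωL = 66.2 Ω
X_C = 1/(ωC) = 694 Ω
Branch 1: Z₁ = R = 3200 Ω
Branch 2 (series LC): Z₂ = j(X_L − X_C) = −j628 Ω
Parallel: Z = Z₁Z₂/(Z₁+Z₂), |Z| = 616 Ω, ∠Z = -78.9°

616 Ω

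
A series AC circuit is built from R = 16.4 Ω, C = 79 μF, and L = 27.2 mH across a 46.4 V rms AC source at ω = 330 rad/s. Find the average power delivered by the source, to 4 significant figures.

X_L = ωL = 8.976 Ω
X_C = 1/(ωC) = 38.36 Ω
Net reactance X = X_L − X_C = -29.38 Ω
Z = 16.40 − j29.38 Ω
|Z| = √(16.40² + 29.38²) = 33.65 Ω
∠Z = arctan(-29.38/16.40) = -60.83°
I = V/|Z| = 1.379 A
P = VI cos φ = 46.4 × 1.379 × cos(-60.83°) = 31.18 W

31.18 W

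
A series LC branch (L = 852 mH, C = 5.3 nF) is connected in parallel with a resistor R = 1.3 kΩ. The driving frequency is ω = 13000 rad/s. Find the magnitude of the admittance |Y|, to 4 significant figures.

822.4 μS

X_L = ωL = 11080 Ω
X_C = 1/(ωC) = 14510 Ω
Branch 1: Z₁ = R = 1300 Ω
Branch 2 (series LC): Z₂ = j(X_L − X_C) = −j3438 Ω
Parallel: Z = Z₁Z₂/(Z₁+Z₂), |Z| = 1216 Ω, ∠Z = -20.71°
|Y| = 1/|Z| = 822.4 μS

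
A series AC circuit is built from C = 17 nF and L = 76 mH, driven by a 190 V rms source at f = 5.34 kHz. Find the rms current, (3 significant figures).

ω = 2πf = 33550 rad/s
X_L = ωL = 2550 Ω
X_C = 1/(ωC) = 1750 Ω
Net reactance X = X_L − X_C = 797 Ω
Z = j797 Ω
|Z| = √(0² + 797²) = 797 Ω
I = V/|Z| = 190/797 = 238 mA

238 mA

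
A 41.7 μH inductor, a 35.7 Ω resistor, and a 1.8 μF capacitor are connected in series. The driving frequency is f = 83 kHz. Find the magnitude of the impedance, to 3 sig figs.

41.3 Ω

ω = 2πf = 521500 rad/s
X_L = ωL = 21.7 Ω
X_C = 1/(ωC) = 1.07 Ω
Net reactance X = X_L − X_C = 20.7 Ω
Z = 35.7 + j20.7 Ω
|Z| = √(35.7² + 20.7²) = 41.3 Ω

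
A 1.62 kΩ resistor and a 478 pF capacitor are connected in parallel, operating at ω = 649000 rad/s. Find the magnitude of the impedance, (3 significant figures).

1450 Ω

X_C = 1/(ωC) = 3220 Ω
Parallel: admittances add. Y = 1/R + jωC
Y = (0.000617 + j0.000310) S
|Y| = 0.000691 S → |Z| = 1/|Y| = 1450 Ω, ∠Z = −∠Y = -26.7°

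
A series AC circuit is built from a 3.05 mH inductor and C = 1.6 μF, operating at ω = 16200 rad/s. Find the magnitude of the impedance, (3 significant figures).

10.8 Ω

X_L = ωL = 49.4 Ω
X_C = 1/(ωC) = 38.6 Ω
Net reactance X = X_L − X_C = 10.8 Ω
Z = j10.8 Ω
|Z| = √(0² + 10.8²) = 10.8 Ω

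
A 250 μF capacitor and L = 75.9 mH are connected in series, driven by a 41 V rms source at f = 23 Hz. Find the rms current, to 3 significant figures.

2.45 A

ω = 2πf = 144.5 rad/s
X_L = ωL = 11.0 Ω
X_C = 1/(ωC) = 27.7 Ω
Net reactance X = X_L − X_C = -16.7 Ω
Z = − j16.7 Ω
|Z| = √(0² + 16.7²) = 16.7 Ω
I = V/|Z| = 41/16.7 = 2.45 A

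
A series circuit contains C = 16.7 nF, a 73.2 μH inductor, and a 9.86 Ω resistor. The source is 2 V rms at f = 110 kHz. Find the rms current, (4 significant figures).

ω = 2πf = 691200 rad/s
X_L = ωL = 50.59 Ω
X_C = 1/(ωC) = 86.64 Ω
Net reactance X = X_L − X_C = -36.05 Ω
Z = 9.860 − j36.05 Ω
|Z| = √(9.860² + 36.05²) = 37.37 Ω
I = V/|Z| = 2/37.37 = 53.52 mA

53.52 mA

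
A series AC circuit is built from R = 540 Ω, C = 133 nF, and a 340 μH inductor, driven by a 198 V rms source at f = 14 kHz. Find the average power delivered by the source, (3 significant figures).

ω = 2πf = 87960 rad/s
X_L = ωL = 29.9 Ω
X_C = 1/(ωC) = 85.5 Ω
Net reactance X = X_L − X_C = -55.6 Ω
Z = 540 − j55.6 Ω
|Z| = √(540² + 55.6²) = 543 Ω
∠Z = arctan(-55.6/540) = -5.88°
I = V/|Z| = 365 mA
P = VI cos φ = 198 × 0.365 × cos(-5.88°) = 71.8 W

71.8 W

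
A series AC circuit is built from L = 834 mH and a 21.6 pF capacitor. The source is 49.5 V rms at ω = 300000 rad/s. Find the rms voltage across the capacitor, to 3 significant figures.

X_L = ωL = 250000 Ω
X_C = 1/(ωC) = 154000 Ω
Net reactance X = X_L − X_C = 95900 Ω
Z = j95900 Ω
|Z| = √(0² + 95900²) = 95900 Ω
I = V/|Z| = 516 μA
V_C = I·|Z_C| = 0.000516 × 154000 = 79.7 V

79.7 V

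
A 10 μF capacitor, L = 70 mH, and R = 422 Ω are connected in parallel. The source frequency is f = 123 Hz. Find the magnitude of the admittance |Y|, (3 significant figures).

ω = 2πf = 772.8 rad/s
X_L = ωL = 54.1 Ω
X_C = 1/(ωC) = 129 Ω
Parallel: admittances add. Y = 1/R + 1/(jωL) + jωC
Y = (0.00237 − j0.0108) S
|Y| = 0.0110 S → |Z| = 1/|Y| = 90.8 Ω, ∠Z = −∠Y = 77.6°

11.0 mS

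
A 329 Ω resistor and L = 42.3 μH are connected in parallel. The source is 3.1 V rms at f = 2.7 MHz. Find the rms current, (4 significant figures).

ω = 2πf = 1.696e+07 rad/s
X_L = ωL = 717.6 Ω
Parallel: admittances add. Y = 1/R + 1/(jωL)
Y = (0.003040 − j0.001394) S
|Y| = 0.003344 S → |Z| = 1/|Y| = 299.1 Ω, ∠Z = −∠Y = 24.63°
I = V/|Z| = 3.1/299.1 = 10.37 mA

10.37 mA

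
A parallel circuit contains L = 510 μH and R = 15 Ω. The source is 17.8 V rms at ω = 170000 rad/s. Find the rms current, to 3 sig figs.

1.20 A

X_L = ωL = 86.7 Ω
Parallel: admittances add. Y = 1/R + 1/(jωL)
Y = (0.0667 − j0.0115) S
|Y| = 0.0677 S → |Z| = 1/|Y| = 14.8 Ω, ∠Z = −∠Y = 9.82°
I = V/|Z| = 17.8/14.8 = 1.20 A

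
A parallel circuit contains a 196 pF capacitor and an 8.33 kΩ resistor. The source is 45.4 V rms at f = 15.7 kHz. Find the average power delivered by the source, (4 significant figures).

ω = 2πf = 98650 rad/s
X_C = 1/(ωC) = 51720 Ω
Parallel: admittances add. Y = 1/R + jωC
Y = (0.0001200 + j1.933e-05) S
|Y| = 0.0001216 S → |Z| = 1/|Y| = 8224 Ω, ∠Z = −∠Y = -9.149°
I = V/|Z| = 5.520 mA
P = VI cos φ = 45.4 × 0.005520 × cos(-9.149°) = 247.4 mW

247.4 mW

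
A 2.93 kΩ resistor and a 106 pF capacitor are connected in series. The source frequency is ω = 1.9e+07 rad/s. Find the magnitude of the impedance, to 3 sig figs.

X_C = 1/(ωC) = 497 Ω
Z = 2930 − j497 Ω
|Z| = √(2930² + 497²) = 2970 Ω

2970 Ω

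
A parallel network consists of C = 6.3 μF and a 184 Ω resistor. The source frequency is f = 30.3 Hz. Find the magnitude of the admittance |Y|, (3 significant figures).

ω = 2πf = 190.4 rad/s
X_C = 1/(ωC) = 834 Ω
Parallel: admittances add. Y = 1/R + jωC
Y = (0.00543 + j0.00120) S
|Y| = 0.00557 S → |Z| = 1/|Y| = 180 Ω, ∠Z = −∠Y = -12.4°

5.57 mS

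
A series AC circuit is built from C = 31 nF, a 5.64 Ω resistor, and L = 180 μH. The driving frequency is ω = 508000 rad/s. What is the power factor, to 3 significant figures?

0.198

X_L = ωL = 91.4 Ω
X_C = 1/(ωC) = 63.5 Ω
Net reactance X = X_L − X_C = 27.9 Ω
Z = 5.64 + j27.9 Ω
|Z| = √(5.64² + 27.9²) = 28.5 Ω
∠Z = arctan(27.9/5.64) = 78.6°
cos φ = cos(78.6°) = 0.198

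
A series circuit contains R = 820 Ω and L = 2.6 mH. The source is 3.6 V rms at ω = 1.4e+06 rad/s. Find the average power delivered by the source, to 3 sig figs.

763 μW

X_L = ωL = 3640 Ω
Z = 820 + j3640 Ω
|Z| = √(820² + 3640²) = 3730 Ω
∠Z = arctan(3640/820) = 77.3°
I = V/|Z| = 965 μA
P = VI cos φ = 3.6 × 0.000965 × cos(77.3°) = 763 μW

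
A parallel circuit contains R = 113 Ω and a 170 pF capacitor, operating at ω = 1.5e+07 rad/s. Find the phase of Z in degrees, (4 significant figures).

-16.07°

X_C = 1/(ωC) = 392.2 Ω
Parallel: admittances add. Y = 1/R + jωC
Y = (0.008850 + j0.002550) S
|Y| = 0.009210 S → |Z| = 1/|Y| = 108.6 Ω, ∠Z = −∠Y = -16.07°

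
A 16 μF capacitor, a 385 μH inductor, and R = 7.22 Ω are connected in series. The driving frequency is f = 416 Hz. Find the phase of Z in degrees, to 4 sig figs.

ω = 2πf = 2614 rad/s
X_L = ωL = 1.006 Ω
X_C = 1/(ωC) = 23.91 Ω
Net reactance X = X_L − X_C = -22.91 Ω
Z = 7.220 − j22.91 Ω
|Z| = √(7.220² + 22.91²) = 24.02 Ω
∠Z = arctan(-22.91/7.220) = -72.50°

-72.50°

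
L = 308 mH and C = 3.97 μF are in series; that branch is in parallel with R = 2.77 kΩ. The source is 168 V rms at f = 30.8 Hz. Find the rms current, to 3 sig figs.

ω = 2πf = 193.5 rad/s
X_L = ωL = 59.6 Ω
X_C = 1/(ωC) = 1300 Ω
Branch 1: Z₁ = R = 2770 Ω
Branch 2 (series LC): Z₂ = j(X_L − X_C) = −j1240 Ω
Parallel: Z = Z₁Z₂/(Z₁+Z₂), |Z| = 1130 Ω, ∠Z = -65.8°
I = V/|Z| = 168/1130 = 148 mA

148 mA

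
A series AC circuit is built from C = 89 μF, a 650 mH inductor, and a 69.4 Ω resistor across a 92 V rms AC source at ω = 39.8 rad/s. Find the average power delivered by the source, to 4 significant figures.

8.323 W

X_L = ωL = 25.87 Ω
X_C = 1/(ωC) = 282.3 Ω
Net reactance X = X_L − X_C = -256.4 Ω
Z = 69.40 − j256.4 Ω
|Z| = √(69.40² + 256.4²) = 265.7 Ω
∠Z = arctan(-256.4/69.40) = -74.86°
I = V/|Z| = 346.3 mA
P = VI cos φ = 92 × 0.3463 × cos(-74.86°) = 8.323 W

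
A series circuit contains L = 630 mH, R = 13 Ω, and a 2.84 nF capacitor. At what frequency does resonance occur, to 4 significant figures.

ω₀ = 1/√(LC) = 1/√(0.63 × 2.84e-09) = 23640 rad/s
f₀ = ω₀/(2π) = 3.763 kHz

3.763 kHz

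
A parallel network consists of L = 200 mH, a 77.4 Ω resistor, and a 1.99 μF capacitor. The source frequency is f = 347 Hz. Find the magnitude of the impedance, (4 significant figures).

76.45 Ω

ω = 2πf = 2180 rad/s
X_L = ωL = 436.1 Ω
X_C = 1/(ωC) = 230.5 Ω
Parallel: admittances add. Y = 1/R + 1/(jωL) + jωC
Y = (0.01292 + j0.002045) S
|Y| = 0.01308 S → |Z| = 1/|Y| = 76.45 Ω, ∠Z = −∠Y = -8.996°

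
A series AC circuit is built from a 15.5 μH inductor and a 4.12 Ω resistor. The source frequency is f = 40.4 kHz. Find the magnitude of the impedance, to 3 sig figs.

ω = 2πf = 253800 rad/s
X_L = ωL = 3.93 Ω
Z = 4.12 + j3.93 Ω
|Z| = √(4.12² + 3.93²) = 5.70 Ω

5.70 Ω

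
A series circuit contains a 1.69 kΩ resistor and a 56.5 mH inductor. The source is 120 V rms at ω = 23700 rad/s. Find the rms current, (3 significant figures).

55.7 mA

X_L = ωL = 1340 Ω
Z = 1690 + j1340 Ω
|Z| = √(1690² + 1340²) = 2160 Ω
I = V/|Z| = 120/2160 = 55.7 mA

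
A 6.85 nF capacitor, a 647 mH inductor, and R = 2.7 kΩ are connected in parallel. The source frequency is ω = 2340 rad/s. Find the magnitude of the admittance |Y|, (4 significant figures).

X_L = ωL = 1514 Ω
X_C = 1/(ωC) = 62390 Ω
Parallel: admittances add. Y = 1/R + 1/(jωL) + jωC
Y = (0.0003704 − j0.0006445) S
|Y| = 0.0007433 S → |Z| = 1/|Y| = 1345 Ω, ∠Z = −∠Y = 60.11°

743.3 μS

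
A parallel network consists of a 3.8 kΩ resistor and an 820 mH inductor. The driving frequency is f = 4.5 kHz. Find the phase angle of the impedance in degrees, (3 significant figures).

ω = 2πf = 28270 rad/s
X_L = ωL = 23200 Ω
Parallel: admittances add. Y = 1/R + 1/(jωL)
Y = (0.000263 − j4.31e-05) S
|Y| = 0.000267 S → |Z| = 1/|Y| = 3750 Ω, ∠Z = −∠Y = 9.31°

9.31°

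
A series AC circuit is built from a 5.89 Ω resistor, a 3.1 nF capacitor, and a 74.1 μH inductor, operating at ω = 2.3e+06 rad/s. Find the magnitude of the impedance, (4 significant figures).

X_L = ωL = 170.4 Ω
X_C = 1/(ωC) = 140.3 Ω
Net reactance X = X_L − X_C = 30.18 Ω
Z = 5.890 + j30.18 Ω
|Z| = √(5.890² + 30.18²) = 30.75 Ω

30.75 Ω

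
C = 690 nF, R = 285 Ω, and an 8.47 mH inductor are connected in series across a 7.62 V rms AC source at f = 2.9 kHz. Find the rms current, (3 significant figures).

25.9 mA

ω = 2πf = 18220 rad/s
X_L = ωL = 154 Ω
X_C = 1/(ωC) = 79.5 Ω
Net reactance X = X_L − X_C = 74.8 Ω
Z = 285 + j74.8 Ω
|Z| = √(285² + 74.8²) = 295 Ω
I = V/|Z| = 7.62/295 = 25.9 mA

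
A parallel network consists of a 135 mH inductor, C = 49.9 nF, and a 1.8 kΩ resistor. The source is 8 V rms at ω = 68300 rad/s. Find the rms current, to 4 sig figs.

26.77 mA

X_L = ωL = 9220 Ω
X_C = 1/(ωC) = 293.4 Ω
Parallel: admittances add. Y = 1/R + 1/(jωL) + jωC
Y = (0.0005556 + j0.003300) S
|Y| = 0.003346 S → |Z| = 1/|Y| = 298.9 Ω, ∠Z = −∠Y = -80.44°
I = V/|Z| = 8/298.9 = 26.77 mA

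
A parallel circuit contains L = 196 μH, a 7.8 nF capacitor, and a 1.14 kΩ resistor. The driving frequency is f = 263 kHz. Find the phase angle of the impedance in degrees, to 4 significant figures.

ω = 2πf = 1.652e+06 rad/s
X_L = ωL = 323.9 Ω
X_C = 1/(ωC) = 77.58 Ω
Parallel: admittances add. Y = 1/R + 1/(jωL) + jωC
Y = (0.0008772 + j0.009802) S
|Y| = 0.009841 S → |Z| = 1/|Y| = 101.6 Ω, ∠Z = −∠Y = -84.89°

-84.89°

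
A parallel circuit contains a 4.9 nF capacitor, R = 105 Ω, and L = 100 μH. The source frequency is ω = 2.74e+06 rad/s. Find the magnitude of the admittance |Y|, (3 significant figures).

13.6 mS

X_L = ωL = 274 Ω
X_C = 1/(ωC) = 74.5 Ω
Parallel: admittances add. Y = 1/R + 1/(jωL) + jωC
Y = (0.00952 + j0.00978) S
|Y| = 0.0136 S → |Z| = 1/|Y| = 73.3 Ω, ∠Z = −∠Y = -45.7°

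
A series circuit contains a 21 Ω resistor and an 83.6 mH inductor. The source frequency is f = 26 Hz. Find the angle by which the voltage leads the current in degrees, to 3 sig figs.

33.0°

ω = 2πf = 163.4 rad/s
X_L = ωL = 13.7 Ω
Z = 21.0 + j13.7 Ω
|Z| = √(21.0² + 13.7²) = 25.1 Ω
∠Z = arctan(13.7/21.0) = 33.0°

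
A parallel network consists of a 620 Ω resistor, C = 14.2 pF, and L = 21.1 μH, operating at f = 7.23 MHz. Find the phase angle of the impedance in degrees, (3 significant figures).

ω = 2πf = 4.543e+07 rad/s
X_L = ωL = 959 Ω
X_C = 1/(ωC) = 1550 Ω
Parallel: admittances add. Y = 1/R + 1/(jωL) + jωC
Y = (0.00161 − j0.000398) S
|Y| = 0.00166 S → |Z| = 1/|Y| = 602 Ω, ∠Z = −∠Y = 13.9°

13.9°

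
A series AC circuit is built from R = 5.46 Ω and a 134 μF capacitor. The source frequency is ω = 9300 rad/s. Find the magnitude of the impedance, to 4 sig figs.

X_C = 1/(ωC) = 0.8024 Ω
Z = 5.460 − j0.8024 Ω
|Z| = √(5.460² + 0.8024²) = 5.519 Ω

5.519 Ω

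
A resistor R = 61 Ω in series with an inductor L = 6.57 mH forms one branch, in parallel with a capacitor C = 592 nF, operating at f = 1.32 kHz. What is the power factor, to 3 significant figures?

0.942

ω = 2πf = 8294 rad/s
X_L = ωL = 54.5 Ω
X_C = 1/(ωC) = 204 Ω
Branch 1 (R+jX_L): Z₁ = 61.0 + j54.5 Ω, |Z₁| = 81.8 Ω
Branch 2 (−jX_C): Z₂ = −j204 Ω
Parallel: Z = Z₁Z₂/(Z₁+Z₂), |Z| = 103 Ω, ∠Z = 19.5°
cos φ = cos(19.5°) = 0.942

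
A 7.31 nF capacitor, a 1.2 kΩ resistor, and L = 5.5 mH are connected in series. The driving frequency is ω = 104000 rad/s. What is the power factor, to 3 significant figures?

X_L = ωL = 572 Ω
X_C = 1/(ωC) = 1320 Ω
Net reactance X = X_L − X_C = -743 Ω
Z = 1200 − j743 Ω
|Z| = √(1200² + 743²) = 1410 Ω
∠Z = arctan(-743/1200) = -31.8°
cos φ = cos(-31.8°) = 0.850

0.850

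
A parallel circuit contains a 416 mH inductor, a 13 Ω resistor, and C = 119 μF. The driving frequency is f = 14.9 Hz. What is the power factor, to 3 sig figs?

0.983

ω = 2πf = 93.62 rad/s
X_L = ωL = 38.9 Ω
X_C = 1/(ωC) = 89.8 Ω
Parallel: admittances add. Y = 1/R + 1/(jωL) + jωC
Y = (0.0769 − j0.0145) S
|Y| = 0.0783 S → |Z| = 1/|Y| = 12.8 Ω, ∠Z = −∠Y = 10.7°
cos φ = cos(10.7°) = 0.983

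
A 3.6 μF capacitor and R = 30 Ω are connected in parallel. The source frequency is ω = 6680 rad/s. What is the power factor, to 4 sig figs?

X_C = 1/(ωC) = 41.58 Ω
Parallel: admittances add. Y = 1/R + jωC
Y = (0.03333 + j0.02405) S
|Y| = 0.04110 S → |Z| = 1/|Y| = 24.33 Ω, ∠Z = −∠Y = -35.81°
cos φ = cos(-35.81°) = 0.8110

0.8110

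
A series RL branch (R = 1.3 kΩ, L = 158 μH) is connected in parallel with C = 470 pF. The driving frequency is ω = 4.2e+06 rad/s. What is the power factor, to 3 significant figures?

X_L = ωL = 664 Ω
X_C = 1/(ωC) = 507 Ω
Branch 1 (R+jX_L): Z₁ = 1300 + j664 Ω, |Z₁| = 1460 Ω
Branch 2 (−jX_C): Z₂ = −j507 Ω
Parallel: Z = Z₁Z₂/(Z₁+Z₂), |Z| = 565 Ω, ∠Z = -69.8°
cos φ = cos(-69.8°) = 0.345

0.345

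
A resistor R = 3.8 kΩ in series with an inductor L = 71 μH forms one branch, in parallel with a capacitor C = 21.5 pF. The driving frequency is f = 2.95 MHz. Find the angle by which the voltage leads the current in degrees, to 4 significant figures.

ω = 2πf = 1.854e+07 rad/s
X_L = ωL = 1316 Ω
X_C = 1/(ωC) = 2509 Ω
Branch 1 (R+jX_L): Z₁ = 3800 + j1316 Ω, |Z₁| = 4021 Ω
Branch 2 (−jX_C): Z₂ = −j2509 Ω
Parallel: Z = Z₁Z₂/(Z₁+Z₂), |Z| = 2534 Ω, ∠Z = -53.46°

-53.46°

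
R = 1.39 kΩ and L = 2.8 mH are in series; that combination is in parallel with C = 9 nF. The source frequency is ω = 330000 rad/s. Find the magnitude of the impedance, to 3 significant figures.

X_L = ωL = 924 Ω
X_C = 1/(ωC) = 337 Ω
Branch 1 (R+jX_L): Z₁ = 1390 + j924 Ω, |Z₁| = 1670 Ω
Branch 2 (−jX_C): Z₂ = −j337 Ω
Parallel: Z = Z₁Z₂/(Z₁+Z₂), |Z| = 372 Ω, ∠Z = -79.3°

372 Ω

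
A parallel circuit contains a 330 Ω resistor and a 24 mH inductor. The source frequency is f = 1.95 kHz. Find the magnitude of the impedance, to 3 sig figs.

ω = 2πf = 12250 rad/s
X_L = ωL = 294 Ω
Parallel: admittances add. Y = 1/R + 1/(jωL)
Y = (0.00303 − j0.00340) S
|Y| = 0.00455 S → |Z| = 1/|Y| = 220 Ω, ∠Z = −∠Y = 48.3°

220 Ω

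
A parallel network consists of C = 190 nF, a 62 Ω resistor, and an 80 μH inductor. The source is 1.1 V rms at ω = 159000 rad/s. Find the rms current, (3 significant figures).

X_L = ωL = 12.7 Ω
X_C = 1/(ωC) = 33.1 Ω
Parallel: admittances add. Y = 1/R + 1/(jωL) + jωC
Y = (0.0161 − j0.0484) S
|Y| = 0.0510 S → |Z| = 1/|Y| = 19.6 Ω, ∠Z = −∠Y = 71.6°
I = V/|Z| = 1.1/19.6 = 56.1 mA

56.1 mA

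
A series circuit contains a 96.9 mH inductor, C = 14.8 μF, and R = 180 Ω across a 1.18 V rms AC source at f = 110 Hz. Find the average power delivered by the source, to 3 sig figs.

ω = 2πf = 691.2 rad/s
X_L = ωL = 67.0 Ω
X_C = 1/(ωC) = 97.8 Ω
Net reactance X = X_L − X_C = -30.8 Ω
Z = 180 − j30.8 Ω
|Z| = √(180² + 30.8²) = 183 Ω
∠Z = arctan(-30.8/180) = -9.71°
I = V/|Z| = 6.46 mA
P = VI cos φ = 1.18 × 0.00646 × cos(-9.71°) = 7.52 mW

7.52 mW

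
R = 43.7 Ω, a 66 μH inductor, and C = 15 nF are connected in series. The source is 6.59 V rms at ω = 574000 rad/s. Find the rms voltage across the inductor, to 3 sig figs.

2.79 V

X_L = ωL = 37.9 Ω
X_C = 1/(ωC) = 116 Ω
Net reactance X = X_L − X_C = -78.3 Ω
Z = 43.7 − j78.3 Ω
|Z| = √(43.7² + 78.3²) = 89.6 Ω
I = V/|Z| = 73.5 mA
V_L = I·|Z_L| = 0.0735 × 37.9 = 2.79 V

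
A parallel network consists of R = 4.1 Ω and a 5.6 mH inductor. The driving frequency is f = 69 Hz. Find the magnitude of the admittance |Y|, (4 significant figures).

ω = 2πf = 433.5 rad/s
X_L = ωL = 2.428 Ω
Parallel: admittances add. Y = 1/R + 1/(jωL)
Y = (0.2439 − j0.4119) S
|Y| = 0.4787 S → |Z| = 1/|Y| = 2.089 Ω, ∠Z = −∠Y = 59.37°

478.7 mS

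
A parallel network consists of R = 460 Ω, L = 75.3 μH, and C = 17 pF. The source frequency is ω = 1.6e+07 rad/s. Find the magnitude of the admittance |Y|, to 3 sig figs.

2.24 mS

X_L = ωL = 1200 Ω
X_C = 1/(ωC) = 3680 Ω
Parallel: admittances add. Y = 1/R + 1/(jωL) + jωC
Y = (0.00217 − j0.000558) S
|Y| = 0.00224 S → |Z| = 1/|Y| = 446 Ω, ∠Z = −∠Y = 14.4°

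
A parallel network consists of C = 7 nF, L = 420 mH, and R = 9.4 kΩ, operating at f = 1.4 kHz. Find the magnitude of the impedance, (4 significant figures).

ω = 2πf = 8796 rad/s
X_L = ωL = 3695 Ω
X_C = 1/(ωC) = 16240 Ω
Parallel: admittances add. Y = 1/R + 1/(jωL) + jωC
Y = (0.0001064 − j0.0002091) S
|Y| = 0.0002346 S → |Z| = 1/|Y| = 4263 Ω, ∠Z = −∠Y = 63.03°

4263 Ω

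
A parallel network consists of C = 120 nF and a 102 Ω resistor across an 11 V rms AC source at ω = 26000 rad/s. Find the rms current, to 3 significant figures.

X_C = 1/(ωC) = 321 Ω
Parallel: admittances add. Y = 1/R + jωC
Y = (0.00980 + j0.00312) S
|Y| = 0.0103 S → |Z| = 1/|Y| = 97.2 Ω, ∠Z = −∠Y = -17.7°
I = V/|Z| = 11/97.2 = 113 mA

113 mA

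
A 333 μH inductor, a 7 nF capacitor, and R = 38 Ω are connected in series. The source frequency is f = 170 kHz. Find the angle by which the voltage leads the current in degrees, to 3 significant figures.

ω = 2πf = 1.068e+06 rad/s
X_L = ωL = 356 Ω
X_C = 1/(ωC) = 134 Ω
Net reactance X = X_L − X_C = 222 Ω
Z = 38.0 + j222 Ω
|Z| = √(38.0² + 222²) = 225 Ω
∠Z = arctan(222/38.0) = 80.3°

80.3°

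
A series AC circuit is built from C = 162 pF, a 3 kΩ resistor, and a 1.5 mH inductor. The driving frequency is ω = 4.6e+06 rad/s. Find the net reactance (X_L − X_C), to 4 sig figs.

X_L = ωL = 6900 Ω
X_C = 1/(ωC) = 1342 Ω
X = 6900 − 1342 = 5558 Ω

5558 Ω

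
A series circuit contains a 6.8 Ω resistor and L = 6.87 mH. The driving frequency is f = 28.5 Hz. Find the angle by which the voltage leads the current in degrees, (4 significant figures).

ω = 2πf = 179.1 rad/s
X_L = ωL = 1.230 Ω
Z = 6.800 + j1.230 Ω
|Z| = √(6.800² + 1.230²) = 6.910 Ω
∠Z = arctan(1.230/6.800) = 10.25°

10.25°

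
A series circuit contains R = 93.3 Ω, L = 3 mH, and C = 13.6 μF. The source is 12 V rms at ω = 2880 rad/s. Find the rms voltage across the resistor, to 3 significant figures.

X_L = ωL = 8.64 Ω
X_C = 1/(ωC) = 25.5 Ω
Net reactance X = X_L − X_C = -16.9 Ω
Z = 93.3 − j16.9 Ω
|Z| = √(93.3² + 16.9²) = 94.8 Ω
I = V/|Z| = 127 mA
V_R = I·|Z_R| = 0.127 × 93.3 = 11.8 V

11.8 V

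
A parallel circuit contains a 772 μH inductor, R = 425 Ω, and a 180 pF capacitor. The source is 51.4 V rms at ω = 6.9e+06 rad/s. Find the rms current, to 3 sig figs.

X_L = ωL = 5330 Ω
X_C = 1/(ωC) = 805 Ω
Parallel: admittances add. Y = 1/R + 1/(jωL) + jωC
Y = (0.00235 + j0.00105) S
|Y| = 0.00258 S → |Z| = 1/|Y| = 388 Ω, ∠Z = −∠Y = -24.1°
I = V/|Z| = 51.4/388 = 133 mA

133 mA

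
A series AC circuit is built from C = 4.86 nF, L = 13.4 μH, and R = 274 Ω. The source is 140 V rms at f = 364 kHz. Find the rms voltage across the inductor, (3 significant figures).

ω = 2πf = 2.287e+06 rad/s
X_L = ωL = 30.6 Ω
X_C = 1/(ωC) = 90.0 Ω
Net reactance X = X_L − X_C = -59.3 Ω
Z = 274 − j59.3 Ω
|Z| = √(274² + 59.3²) = 280 Ω
I = V/|Z| = 499 mA
V_L = I·|Z_L| = 0.499 × 30.6 = 15.3 V

15.3 V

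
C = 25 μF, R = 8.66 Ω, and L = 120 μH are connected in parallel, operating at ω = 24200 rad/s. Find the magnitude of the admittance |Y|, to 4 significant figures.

X_L = ωL = 2.904 Ω
X_C = 1/(ωC) = 1.653 Ω
Parallel: admittances add. Y = 1/R + 1/(jωL) + jωC
Y = (0.1155 + j0.2606) S
|Y| = 0.2851 S → |Z| = 1/|Y| = 3.508 Ω, ∠Z = −∠Y = -66.11°

285.1 mS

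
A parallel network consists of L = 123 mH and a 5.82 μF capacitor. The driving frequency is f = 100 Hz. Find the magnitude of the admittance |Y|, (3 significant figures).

ω = 2πf = 628.3 rad/s
X_L = ωL = 77.3 Ω
X_C = 1/(ωC) = 273 Ω
Parallel: admittances add. Y = 1/(jωL) + jωC
Y = (0 − j0.00928) S
|Y| = 0.00928 S → |Z| = 1/|Y| = 108 Ω, ∠Z = −∠Y = 90.0°

9.28 mS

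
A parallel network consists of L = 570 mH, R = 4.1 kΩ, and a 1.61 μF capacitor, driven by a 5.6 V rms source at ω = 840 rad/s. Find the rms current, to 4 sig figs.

4.343 mA

X_L = ωL = 478.8 Ω
X_C = 1/(ωC) = 739.4 Ω
Parallel: admittances add. Y = 1/R + 1/(jωL) + jωC
Y = (0.0002439 − j0.0007362) S
|Y| = 0.0007755 S → |Z| = 1/|Y| = 1289 Ω, ∠Z = −∠Y = 71.67°
I = V/|Z| = 5.6/1289 = 4.343 mA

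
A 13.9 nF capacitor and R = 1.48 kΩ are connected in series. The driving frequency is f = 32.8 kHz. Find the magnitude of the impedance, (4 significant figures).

ω = 2πf = 206100 rad/s
X_C = 1/(ωC) = 349.1 Ω
Z = 1480 − j349.1 Ω
|Z| = √(1480² + 349.1²) = 1521 Ω

1521 Ω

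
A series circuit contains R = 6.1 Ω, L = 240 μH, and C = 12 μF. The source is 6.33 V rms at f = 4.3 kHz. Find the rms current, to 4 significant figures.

906.4 mA

ω = 2πf = 27020 rad/s
X_L = ωL = 6.484 Ω
X_C = 1/(ωC) = 3.084 Ω
Net reactance X = X_L − X_C = 3.400 Ω
Z = 6.100 + j3.400 Ω
|Z| = √(6.100² + 3.400²) = 6.983 Ω
I = V/|Z| = 6.33/6.983 = 906.4 mA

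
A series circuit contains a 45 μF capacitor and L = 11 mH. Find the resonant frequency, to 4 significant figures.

ω₀ = 1/√(LC) = 1/√(0.011 × 4.5e-05) = 1421 rad/s
f₀ = ω₀/(2π) = 226.2 Hz

226.2 Hz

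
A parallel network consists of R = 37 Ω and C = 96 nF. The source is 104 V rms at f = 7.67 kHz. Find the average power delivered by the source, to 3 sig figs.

ω = 2πf = 48190 rad/s
X_C = 1/(ωC) = 216 Ω
Parallel: admittances add. Y = 1/R + jωC
Y = (0.0270 + j0.00463) S
|Y| = 0.0274 S → |Z| = 1/|Y| = 36.5 Ω, ∠Z = −∠Y = -9.71°
I = V/|Z| = 2.85 A
P = VI cos φ = 104 × 2.85 × cos(-9.71°) = 292 W

292 W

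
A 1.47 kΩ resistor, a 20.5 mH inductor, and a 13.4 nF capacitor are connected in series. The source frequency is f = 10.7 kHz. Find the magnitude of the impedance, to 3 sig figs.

ω = 2πf = 67230 rad/s
X_L = ωL = 1380 Ω
X_C = 1/(ωC) = 1110 Ω
Net reactance X = X_L − X_C = 268 Ω
Z = 1470 + j268 Ω
|Z| = √(1470² + 268²) = 1490 Ω

1490 Ω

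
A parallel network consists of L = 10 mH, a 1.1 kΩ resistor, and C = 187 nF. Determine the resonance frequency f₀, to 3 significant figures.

3.68 kHz

ω₀ = 1/√(LC) = 1/√(0.01 × 1.87e-07) = 23120 rad/s
f₀ = ω₀/(2π) = 3.68 kHz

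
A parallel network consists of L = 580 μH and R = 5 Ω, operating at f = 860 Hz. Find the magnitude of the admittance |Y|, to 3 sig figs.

377 mS

ω = 2πf = 5404 rad/s
X_L = ωL = 3.13 Ω
Parallel: admittances add. Y = 1/R + 1/(jωL)
Y = (0.200 − j0.319) S
|Y| = 0.377 S → |Z| = 1/|Y| = 2.66 Ω, ∠Z = −∠Y = 57.9°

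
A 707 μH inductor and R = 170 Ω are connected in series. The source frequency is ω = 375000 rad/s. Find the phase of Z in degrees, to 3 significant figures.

X_L = ωL = 265 Ω
Z = 170 + j265 Ω
|Z| = √(170² + 265²) = 315 Ω
∠Z = arctan(265/170) = 57.3°

57.3°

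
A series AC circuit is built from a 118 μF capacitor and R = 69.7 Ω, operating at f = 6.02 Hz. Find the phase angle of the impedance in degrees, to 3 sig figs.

-72.7°

ω = 2πf = 37.82 rad/s
X_C = 1/(ωC) = 224 Ω
Z = 69.7 − j224 Ω
|Z| = √(69.7² + 224²) = 235 Ω
∠Z = arctan(-224/69.7) = -72.7°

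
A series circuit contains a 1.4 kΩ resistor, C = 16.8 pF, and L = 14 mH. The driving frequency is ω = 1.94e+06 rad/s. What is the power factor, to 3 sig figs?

0.369

X_L = ωL = 27200 Ω
X_C = 1/(ωC) = 30700 Ω
Net reactance X = X_L − X_C = -3520 Ω
Z = 1400 − j3520 Ω
|Z| = √(1400² + 3520²) = 3790 Ω
∠Z = arctan(-3520/1400) = -68.3°
cos φ = cos(-68.3°) = 0.369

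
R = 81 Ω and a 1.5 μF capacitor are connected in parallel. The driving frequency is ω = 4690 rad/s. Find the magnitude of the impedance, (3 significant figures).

X_C = 1/(ωC) = 142 Ω
Parallel: admittances add. Y = 1/R + jωC
Y = (0.0123 + j0.00704) S
|Y| = 0.0142 S → |Z| = 1/|Y| = 70.4 Ω, ∠Z = −∠Y = -29.7°

70.4 Ω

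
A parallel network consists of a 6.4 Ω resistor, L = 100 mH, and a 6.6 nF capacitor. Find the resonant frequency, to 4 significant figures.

ω₀ = 1/√(LC) = 1/√(0.1 × 6.6e-09) = 38920 rad/s
f₀ = ω₀/(2π) = 6.195 kHz

6.195 kHz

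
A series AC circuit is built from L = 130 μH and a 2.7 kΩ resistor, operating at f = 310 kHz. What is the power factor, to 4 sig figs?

0.9956

ω = 2πf = 1.948e+06 rad/s
X_L = ωL = 253.2 Ω
Z = 2700 + j253.2 Ω
|Z| = √(2700² + 253.2²) = 2712 Ω
∠Z = arctan(253.2/2700) = 5.358°
cos φ = cos(5.358°) = 0.9956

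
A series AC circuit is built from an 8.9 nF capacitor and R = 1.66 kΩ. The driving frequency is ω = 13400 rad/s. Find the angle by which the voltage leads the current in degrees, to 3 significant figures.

-78.8°

X_C = 1/(ωC) = 8390 Ω
Z = 1660 − j8390 Ω
|Z| = √(1660² + 8390²) = 8550 Ω
∠Z = arctan(-8390/1660) = -78.8°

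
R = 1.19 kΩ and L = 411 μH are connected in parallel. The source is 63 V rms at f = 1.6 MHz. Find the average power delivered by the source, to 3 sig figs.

3.34 W

ω = 2πf = 1.005e+07 rad/s
X_L = ωL = 4130 Ω
Parallel: admittances add. Y = 1/R + 1/(jωL)
Y = (0.000840 − j0.000242) S
|Y| = 0.000874 S → |Z| = 1/|Y| = 1140 Ω, ∠Z = −∠Y = 16.1°
I = V/|Z| = 55.1 mA
P = VI cos φ = 63 × 0.0551 × cos(16.1°) = 3.34 W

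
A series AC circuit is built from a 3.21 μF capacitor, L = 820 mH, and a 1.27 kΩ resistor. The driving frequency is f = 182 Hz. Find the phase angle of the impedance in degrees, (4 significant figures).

ω = 2πf = 1144 rad/s
X_L = ωL = 937.7 Ω
X_C = 1/(ωC) = 272.4 Ω
Net reactance X = X_L − X_C = 665.3 Ω
Z = 1270 + j665.3 Ω
|Z| = √(1270² + 665.3²) = 1434 Ω
∠Z = arctan(665.3/1270) = 27.65°

27.65°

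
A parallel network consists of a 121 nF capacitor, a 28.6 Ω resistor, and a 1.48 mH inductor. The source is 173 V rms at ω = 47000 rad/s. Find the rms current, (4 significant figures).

6.233 A

X_L = ωL = 69.56 Ω
X_C = 1/(ωC) = 175.8 Ω
Parallel: admittances add. Y = 1/R + 1/(jωL) + jωC
Y = (0.03497 − j0.008689) S
|Y| = 0.03603 S → |Z| = 1/|Y| = 27.76 Ω, ∠Z = −∠Y = 13.96°
I = V/|Z| = 173/27.76 = 6.233 A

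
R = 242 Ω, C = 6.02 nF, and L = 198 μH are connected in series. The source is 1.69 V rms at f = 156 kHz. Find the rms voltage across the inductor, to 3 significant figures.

ω = 2πf = 980200 rad/s
X_L = ωL = 194 Ω
X_C = 1/(ωC) = 169 Ω
Net reactance X = X_L − X_C = 24.6 Ω
Z = 242 + j24.6 Ω
|Z| = √(242² + 24.6²) = 243 Ω
I = V/|Z| = 6.95 mA
V_L = I·|Z_L| = 0.00695 × 194 = 1.35 V

1.35 V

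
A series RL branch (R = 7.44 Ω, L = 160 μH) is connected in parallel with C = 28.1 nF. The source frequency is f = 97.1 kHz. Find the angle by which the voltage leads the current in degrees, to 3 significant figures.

ω = 2πf = 610100 rad/s
X_L = ωL = 97.6 Ω
X_C = 1/(ωC) = 58.3 Ω
Branch 1 (R+jX_L): Z₁ = 7.44 + j97.6 Ω, |Z₁| = 97.9 Ω
Branch 2 (−jX_C): Z₂ = −j58.3 Ω
Parallel: Z = Z₁Z₂/(Z₁+Z₂), |Z| = 143 Ω, ∠Z = -83.6°

-83.6°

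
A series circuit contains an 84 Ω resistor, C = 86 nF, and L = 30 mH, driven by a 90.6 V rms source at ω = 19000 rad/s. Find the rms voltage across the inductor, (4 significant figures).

X_L = ωL = 570.0 Ω
X_C = 1/(ωC) = 612.0 Ω
Net reactance X = X_L − X_C = -42.00 Ω
Z = 84.00 − j42.00 Ω
|Z| = √(84.00² + 42.00²) = 93.91 Ω
I = V/|Z| = 964.7 mA
V_L = I·|Z_L| = 0.9647 × 570.0 = 549.9 V

549.9 V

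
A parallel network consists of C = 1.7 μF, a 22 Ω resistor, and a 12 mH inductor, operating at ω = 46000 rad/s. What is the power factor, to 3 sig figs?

X_L = ωL = 552 Ω
X_C = 1/(ωC) = 12.8 Ω
Parallel: admittances add. Y = 1/R + 1/(jωL) + jωC
Y = (0.0455 + j0.0764) S
|Y| = 0.0889 S → |Z| = 1/|Y| = 11.2 Ω, ∠Z = −∠Y = -59.2°
cos φ = cos(-59.2°) = 0.511

0.511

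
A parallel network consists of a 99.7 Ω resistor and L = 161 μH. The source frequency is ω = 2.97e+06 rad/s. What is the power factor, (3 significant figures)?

0.979

X_L = ωL = 478 Ω
Parallel: admittances add. Y = 1/R + 1/(jωL)
Y = (0.0100 − j0.00209) S
|Y| = 0.0102 S → |Z| = 1/|Y| = 97.6 Ω, ∠Z = −∠Y = 11.8°
cos φ = cos(11.8°) = 0.979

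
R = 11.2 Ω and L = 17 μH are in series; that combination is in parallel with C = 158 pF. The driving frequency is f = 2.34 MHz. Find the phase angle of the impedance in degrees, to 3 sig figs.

83.9°

ω = 2πf = 1.47e+07 rad/s
X_L = ωL = 250 Ω
X_C = 1/(ωC) = 430 Ω
Branch 1 (R+jX_L): Z₁ = 11.2 + j250 Ω, |Z₁| = 250 Ω
Branch 2 (−jX_C): Z₂ = −j430 Ω
Parallel: Z = Z₁Z₂/(Z₁+Z₂), |Z| = 595 Ω, ∠Z = 83.9°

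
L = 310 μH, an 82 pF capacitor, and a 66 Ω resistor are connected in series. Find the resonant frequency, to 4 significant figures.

ω₀ = 1/√(LC) = 1/√(0.00031 × 8.2e-11) = 6.272e+06 rad/s
f₀ = ω₀/(2π) = 998.2 kHz

998.2 kHz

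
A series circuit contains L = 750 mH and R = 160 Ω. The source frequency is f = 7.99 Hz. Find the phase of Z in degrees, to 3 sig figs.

13.2°

ω = 2πf = 50.20 rad/s
X_L = ωL = 37.7 Ω
Z = 160 + j37.7 Ω
|Z| = √(160² + 37.7²) = 164 Ω
∠Z = arctan(37.7/160) = 13.2°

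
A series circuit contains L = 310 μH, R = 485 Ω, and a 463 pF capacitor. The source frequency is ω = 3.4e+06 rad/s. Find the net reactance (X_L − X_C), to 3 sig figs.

X_L = ωL = 1050 Ω
X_C = 1/(ωC) = 635 Ω
X = 1050 − 635 = 419 Ω

419 Ω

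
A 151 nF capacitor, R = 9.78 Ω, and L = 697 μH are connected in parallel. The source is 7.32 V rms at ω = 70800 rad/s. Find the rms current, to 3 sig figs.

752 mA

X_L = ωL = 49.3 Ω
X_C = 1/(ωC) = 93.5 Ω
Parallel: admittances add. Y = 1/R + 1/(jωL) + jωC
Y = (0.102 − j0.00957) S
|Y| = 0.103 S → |Z| = 1/|Y| = 9.74 Ω, ∠Z = −∠Y = 5.35°
I = V/|Z| = 7.32/9.74 = 752 mA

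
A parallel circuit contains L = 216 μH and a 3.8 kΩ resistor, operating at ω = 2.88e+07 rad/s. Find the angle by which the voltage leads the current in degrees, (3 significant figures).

31.4°

X_L = ωL = 6220 Ω
Parallel: admittances add. Y = 1/R + 1/(jωL)
Y = (0.000263 − j0.000161) S
|Y| = 0.000308 S → |Z| = 1/|Y| = 3240 Ω, ∠Z = −∠Y = 31.4°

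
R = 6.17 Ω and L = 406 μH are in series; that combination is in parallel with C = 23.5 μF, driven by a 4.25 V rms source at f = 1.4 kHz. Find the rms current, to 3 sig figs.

ω = 2πf = 8796 rad/s
X_L = ωL = 3.57 Ω
X_C = 1/(ωC) = 4.84 Ω
Branch 1 (R+jX_L): Z₁ = 6.17 + j3.57 Ω, |Z₁| = 7.13 Ω
Branch 2 (−jX_C): Z₂ = −j4.84 Ω
Parallel: Z = Z₁Z₂/(Z₁+Z₂), |Z| = 5.48 Ω, ∠Z = -48.3°
I = V/|Z| = 4.25/5.48 = 776 mA

776 mA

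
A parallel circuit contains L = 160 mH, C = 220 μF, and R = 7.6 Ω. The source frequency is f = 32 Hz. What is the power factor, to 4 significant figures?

0.9950

ω = 2πf = 201.1 rad/s
X_L = ωL = 32.17 Ω
X_C = 1/(ωC) = 22.61 Ω
Parallel: admittances add. Y = 1/R + 1/(jωL) + jωC
Y = (0.1316 + j0.01315) S
|Y| = 0.1322 S → |Z| = 1/|Y| = 7.562 Ω, ∠Z = −∠Y = -5.707°
cos φ = cos(-5.707°) = 0.9950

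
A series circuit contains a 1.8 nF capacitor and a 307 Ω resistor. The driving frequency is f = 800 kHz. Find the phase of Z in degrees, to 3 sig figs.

ω = 2πf = 5.027e+06 rad/s
X_C = 1/(ωC) = 111 Ω
Z = 307 − j111 Ω
|Z| = √(307² + 111²) = 326 Ω
∠Z = arctan(-111/307) = -19.8°

-19.8°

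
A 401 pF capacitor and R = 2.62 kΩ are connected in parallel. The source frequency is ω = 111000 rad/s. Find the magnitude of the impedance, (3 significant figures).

X_C = 1/(ωC) = 22500 Ω
Parallel: admittances add. Y = 1/R + jωC
Y = (0.000382 + j4.45e-05) S
|Y| = 0.000384 S → |Z| = 1/|Y| = 2600 Ω, ∠Z = −∠Y = -6.65°

2600 Ω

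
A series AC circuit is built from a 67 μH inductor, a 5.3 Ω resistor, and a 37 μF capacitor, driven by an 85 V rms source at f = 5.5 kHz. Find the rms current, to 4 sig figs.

15.41 A

ω = 2πf = 34560 rad/s
X_L = ωL = 2.315 Ω
X_C = 1/(ωC) = 0.7821 Ω
Net reactance X = X_L − X_C = 1.533 Ω
Z = 5.300 + j1.533 Ω
|Z| = √(5.300² + 1.533²) = 5.517 Ω
I = V/|Z| = 85/5.517 = 15.41 A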